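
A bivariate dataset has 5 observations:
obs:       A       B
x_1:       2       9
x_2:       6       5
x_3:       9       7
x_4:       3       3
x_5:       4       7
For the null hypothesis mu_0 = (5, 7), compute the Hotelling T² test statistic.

Step 1 — sample mean vector:
  mean(A) = (2 + 6 + 9 + 3 + 4) / 5 = 24/5 = 4.8
  mean(B) = (9 + 5 + 7 + 3 + 7) / 5 = 31/5 = 6.2
  x̄ = (4.8, 6.2),  deviation x̄ - mu_0 = (4.8, 6.2) - (5, 7) = (-0.2, -0.8).

Step 2 — sample covariance matrix, S[i,j] = (1/(n-1)) · Σ_k (x_{k,i} - mean_i) · (x_{k,j} - mean_j), divisor n-1 = 4:
  S[A,A] = ((-2.8)·(-2.8) + (1.2)·(1.2) + (4.2)·(4.2) + (-1.8)·(-1.8) + (-0.8)·(-0.8)) / 4 = 30.8/4 = 7.7
  S[A,B] = ((-2.8)·(2.8) + (1.2)·(-1.2) + (4.2)·(0.8) + (-1.8)·(-3.2) + (-0.8)·(0.8)) / 4 = -0.8/4 = -0.2
  S[B,B] = ((2.8)·(2.8) + (-1.2)·(-1.2) + (0.8)·(0.8) + (-3.2)·(-3.2) + (0.8)·(0.8)) / 4 = 20.8/4 = 5.2
  S = [[7.7, -0.2],
 [-0.2, 5.2]].

Step 3 — invert S. det(S) = 7.7·5.2 - (-0.2)² = 40.
  S^{-1} = (1/det) · [[d, -b], [-b, a]] = [[0.13, 0.005],
 [0.005, 0.1925]].

Step 4 — quadratic form (x̄ - mu_0)^T · S^{-1} · (x̄ - mu_0):
  S^{-1} · (x̄ - mu_0) = (-0.03, -0.155),
  (x̄ - mu_0)^T · [...] = (-0.2)·(-0.03) + (-0.8)·(-0.155) = 0.13.

Step 5 — scale by n: T² = 5 · 0.13 = 0.65.

T² ≈ 0.65


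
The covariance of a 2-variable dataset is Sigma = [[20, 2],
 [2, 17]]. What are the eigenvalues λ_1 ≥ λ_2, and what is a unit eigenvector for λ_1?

Step 1 — characteristic polynomial of 2×2 Sigma:
  det(Sigma - λI) = λ² - trace · λ + det = 0.
  trace = 20 + 17 = 37, det = 20·17 - (2)² = 336.
Step 2 — discriminant:
  Δ = trace² - 4·det = 1369 - 1344 = 25.
Step 3 — eigenvalues:
  λ = (trace ± √Δ)/2 = (37 ± 5)/2,
  λ_1 = 21,  λ_2 = 16.

Step 4 — unit eigenvector for λ_1: solve (Sigma - λ_1 I)v = 0. First row:
  (20 - 21)·v_x + (2)·v_y = 0, i.e. (-1)·v_x + (2)·v_y = 0,
  so v ∝ (b, λ_1 - a) = (2, 1) = u.
  ||u|| = √((2)² + (1)²) = √(5) ≈ 2.2361,
  v_1 = u/||u|| ≈ (0.8944, 0.4472) (||v_1|| = 1).

λ_1 = 21,  λ_2 = 16;  v_1 ≈ (0.8944, 0.4472)


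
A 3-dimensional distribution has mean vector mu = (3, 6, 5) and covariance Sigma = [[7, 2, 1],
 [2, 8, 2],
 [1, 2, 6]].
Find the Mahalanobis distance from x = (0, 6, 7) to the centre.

Step 1 — centre the observation: (x - mu) = (-3, 0, 2).

Step 2 — invert Sigma (cofactor / det for 3×3, or solve directly):
  Sigma^{-1} = [[0.1549, -0.0352, -0.0141],
 [-0.0352, 0.1444, -0.0423],
 [-0.0141, -0.0423, 0.1831]].

Step 3 — form the quadratic (x - mu)^T · Sigma^{-1} · (x - mu):
  Sigma^{-1} · (x - mu) = (-0.493, 0.0211, 0.4085).
  (x - mu)^T · [Sigma^{-1} · (x - mu)] = (-3)·(-0.493) + (0)·(0.0211) + (2)·(0.4085) = 2.2958.

Step 4 — take square root: d = √(2.2958) ≈ 1.5152.

d(x, mu) = √(2.2958) ≈ 1.5152


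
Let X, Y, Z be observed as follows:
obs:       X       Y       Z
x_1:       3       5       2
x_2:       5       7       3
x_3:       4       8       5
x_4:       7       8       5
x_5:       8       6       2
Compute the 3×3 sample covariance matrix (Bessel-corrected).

Step 1 — column means:
  mean(X) = (3 + 5 + 4 + 7 + 8) / 5 = 27/5 = 5.4
  mean(Y) = (5 + 7 + 8 + 8 + 6) / 5 = 34/5 = 6.8
  mean(Z) = (2 + 3 + 5 + 5 + 2) / 5 = 17/5 = 3.4

Step 2 — sample covariance S[i,j] = (1/(n-1)) · Σ_k (x_{k,i} - mean_i) · (x_{k,j} - mean_j), with n-1 = 4.
  S[X,X] = ((-2.4)·(-2.4) + (-0.4)·(-0.4) + (-1.4)·(-1.4) + (1.6)·(1.6) + (2.6)·(2.6)) / 4 = 17.2/4 = 4.3
  S[X,Y] = ((-2.4)·(-1.8) + (-0.4)·(0.2) + (-1.4)·(1.2) + (1.6)·(1.2) + (2.6)·(-0.8)) / 4 = 2.4/4 = 0.6
  S[X,Z] = ((-2.4)·(-1.4) + (-0.4)·(-0.4) + (-1.4)·(1.6) + (1.6)·(1.6) + (2.6)·(-1.4)) / 4 = 0.2/4 = 0.05
  S[Y,Y] = ((-1.8)·(-1.8) + (0.2)·(0.2) + (1.2)·(1.2) + (1.2)·(1.2) + (-0.8)·(-0.8)) / 4 = 6.8/4 = 1.7
  S[Y,Z] = ((-1.8)·(-1.4) + (0.2)·(-0.4) + (1.2)·(1.6) + (1.2)·(1.6) + (-0.8)·(-1.4)) / 4 = 7.4/4 = 1.85
  S[Z,Z] = ((-1.4)·(-1.4) + (-0.4)·(-0.4) + (1.6)·(1.6) + (1.6)·(1.6) + (-1.4)·(-1.4)) / 4 = 9.2/4 = 2.3

S is symmetric (S[j,i] = S[i,j]). Assembling:

S = [[4.3, 0.6, 0.05],
 [0.6, 1.7, 1.85],
 [0.05, 1.85, 2.3]]


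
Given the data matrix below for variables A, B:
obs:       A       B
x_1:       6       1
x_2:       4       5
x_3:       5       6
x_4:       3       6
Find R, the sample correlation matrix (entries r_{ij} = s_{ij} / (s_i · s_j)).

Step 1 — column means:
  mean(A) = (6 + 4 + 5 + 3) / 4 = 18/4 = 4.5
  mean(B) = (1 + 5 + 6 + 6) / 4 = 18/4 = 4.5

Step 2 — sample variances and covariances s[i,j] = (1/(n-1)) · Σ_k (x_{k,i} - mean_i) · (x_{k,j} - mean_j), with n-1 = 3:
  s[A,A] = ((1.5)·(1.5) + (-0.5)·(-0.5) + (0.5)·(0.5) + (-1.5)·(-1.5)) / 3 = 5/3 = 1.6667
  s[A,B] = ((1.5)·(-3.5) + (-0.5)·(0.5) + (0.5)·(1.5) + (-1.5)·(1.5)) / 3 = -7/3 = -2.3333
  s[B,B] = ((-3.5)·(-3.5) + (0.5)·(0.5) + (1.5)·(1.5) + (1.5)·(1.5)) / 3 = 17/3 = 5.6667
  Sample standard deviations s_i = √(s[i,i]):
  s(A) = √(1.6667) = 1.291
  s(B) = √(5.6667) = 2.3805

Step 3 — r_{ij} = s_{ij} / (s_i · s_j):
  r[A,A] = 1 (diagonal).
  r[A,B] = -2.3333 / (1.291 · 2.3805) = -2.3333 / 3.0732 = -0.7593
  r[B,B] = 1 (diagonal).

R is symmetric with unit diagonal. Assembling:

R = [[1, -0.7593],
 [-0.7593, 1]]


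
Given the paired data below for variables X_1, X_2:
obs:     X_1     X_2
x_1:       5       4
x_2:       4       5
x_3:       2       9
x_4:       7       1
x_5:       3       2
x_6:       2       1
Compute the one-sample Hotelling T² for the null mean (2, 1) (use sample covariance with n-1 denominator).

Step 1 — sample mean vector:
  mean(X_1) = (5 + 4 + 2 + 7 + 3 + 2) / 6 = 23/6 = 3.8333
  mean(X_2) = (4 + 5 + 9 + 1 + 2 + 1) / 6 = 22/6 = 3.6667
  x̄ = (3.8333, 3.6667),  deviation x̄ - mu_0 = (3.8333, 3.6667) - (2, 1) = (1.8333, 2.6667).

Step 2 — sample covariance matrix, S[i,j] = (1/(n-1)) · Σ_k (x_{k,i} - mean_i) · (x_{k,j} - mean_j), divisor n-1 = 5:
  S[X_1,X_1] = ((1.1667)·(1.1667) + (0.1667)·(0.1667) + (-1.8333)·(-1.8333) + (3.1667)·(3.1667) + (-0.8333)·(-0.8333) + (-1.8333)·(-1.8333)) / 5 = 18.8333/5 = 3.7667
  S[X_1,X_2] = ((1.1667)·(0.3333) + (0.1667)·(1.3333) + (-1.8333)·(5.3333) + (3.1667)·(-2.6667) + (-0.8333)·(-1.6667) + (-1.8333)·(-2.6667)) / 5 = -11.3333/5 = -2.2667
  S[X_2,X_2] = ((0.3333)·(0.3333) + (1.3333)·(1.3333) + (5.3333)·(5.3333) + (-2.6667)·(-2.6667) + (-1.6667)·(-1.6667) + (-2.6667)·(-2.6667)) / 5 = 47.3333/5 = 9.4667
  S = [[3.7667, -2.2667],
 [-2.2667, 9.4667]].

Step 3 — invert S. det(S) = 3.7667·9.4667 - (-2.2667)² = 30.52.
  S^{-1} = (1/det) · [[d, -b], [-b, a]] = [[0.3102, 0.0743],
 [0.0743, 0.1234]].

Step 4 — quadratic form (x̄ - mu_0)^T · S^{-1} · (x̄ - mu_0):
  S^{-1} · (x̄ - mu_0) = (0.7667, 0.4653),
  (x̄ - mu_0)^T · [...] = (1.8333)·(0.7667) + (2.6667)·(0.4653) = 2.6464.

Step 5 — scale by n: T² = 6 · 2.6464 = 15.8781.

T² ≈ 15.8781


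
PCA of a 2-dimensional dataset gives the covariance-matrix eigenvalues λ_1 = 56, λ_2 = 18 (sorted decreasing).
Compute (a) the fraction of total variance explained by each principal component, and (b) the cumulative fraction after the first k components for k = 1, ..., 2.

Step 1 — total variance = trace(Sigma) = Σ λ_i = 56 + 18 = 74.

Step 2 — fraction explained by component i = λ_i / Σ λ:
  PC1: 56/74 = 0.7568
  PC2: 18/74 = 0.2432

Step 3 — cumulative fraction after k components = (λ_1 + ... + λ_k) / Σ λ:
  k = 1: 56/74 = 0.7568
  k = 2: (56 + 18)/74 = 74/74 = 1

Summary (fraction, with percent):

explained: PC1 0.7568 (75.68%), PC2 0.2432 (24.32%);  cumulative: 0.7568, 1


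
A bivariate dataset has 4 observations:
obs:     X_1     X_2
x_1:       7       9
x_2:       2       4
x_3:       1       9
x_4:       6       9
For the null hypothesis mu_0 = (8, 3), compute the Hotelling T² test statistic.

Step 1 — sample mean vector:
  mean(X_1) = (7 + 2 + 1 + 6) / 4 = 16/4 = 4
  mean(X_2) = (9 + 4 + 9 + 9) / 4 = 31/4 = 7.75
  x̄ = (4, 7.75),  deviation x̄ - mu_0 = (4, 7.75) - (8, 3) = (-4, 4.75).

Step 2 — sample covariance matrix, S[i,j] = (1/(n-1)) · Σ_k (x_{k,i} - mean_i) · (x_{k,j} - mean_j), divisor n-1 = 3:
  S[X_1,X_1] = ((3)·(3) + (-2)·(-2) + (-3)·(-3) + (2)·(2)) / 3 = 26/3 = 8.6667
  S[X_1,X_2] = ((3)·(1.25) + (-2)·(-3.75) + (-3)·(1.25) + (2)·(1.25)) / 3 = 10/3 = 3.3333
  S[X_2,X_2] = ((1.25)·(1.25) + (-3.75)·(-3.75) + (1.25)·(1.25) + (1.25)·(1.25)) / 3 = 18.75/3 = 6.25
  S = [[8.6667, 3.3333],
 [3.3333, 6.25]].

Step 3 — invert S. det(S) = 8.6667·6.25 - (3.3333)² = 43.0556.
  S^{-1} = (1/det) · [[d, -b], [-b, a]] = [[0.1452, -0.0774],
 [-0.0774, 0.2013]].

Step 4 — quadratic form (x̄ - mu_0)^T · S^{-1} · (x̄ - mu_0):
  S^{-1} · (x̄ - mu_0) = (-0.9484, 1.2658),
  (x̄ - mu_0)^T · [...] = (-4)·(-0.9484) + (4.75)·(1.2658) = 9.8061.

Step 5 — scale by n: T² = 4 · 9.8061 = 39.2245.

T² ≈ 39.2245


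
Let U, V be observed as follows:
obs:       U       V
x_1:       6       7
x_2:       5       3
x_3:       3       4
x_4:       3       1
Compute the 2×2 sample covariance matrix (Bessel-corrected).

Step 1 — column means:
  mean(U) = (6 + 5 + 3 + 3) / 4 = 17/4 = 4.25
  mean(V) = (7 + 3 + 4 + 1) / 4 = 15/4 = 3.75

Step 2 — sample covariance S[i,j] = (1/(n-1)) · Σ_k (x_{k,i} - mean_i) · (x_{k,j} - mean_j), with n-1 = 3.
  S[U,U] = ((1.75)·(1.75) + (0.75)·(0.75) + (-1.25)·(-1.25) + (-1.25)·(-1.25)) / 3 = 6.75/3 = 2.25
  S[U,V] = ((1.75)·(3.25) + (0.75)·(-0.75) + (-1.25)·(0.25) + (-1.25)·(-2.75)) / 3 = 8.25/3 = 2.75
  S[V,V] = ((3.25)·(3.25) + (-0.75)·(-0.75) + (0.25)·(0.25) + (-2.75)·(-2.75)) / 3 = 18.75/3 = 6.25

S is symmetric (S[j,i] = S[i,j]). Assembling:

S = [[2.25, 2.75],
 [2.75, 6.25]]


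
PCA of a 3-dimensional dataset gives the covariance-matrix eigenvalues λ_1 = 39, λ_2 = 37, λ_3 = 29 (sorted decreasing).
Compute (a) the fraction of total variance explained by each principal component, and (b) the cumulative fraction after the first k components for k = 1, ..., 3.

Step 1 — total variance = trace(Sigma) = Σ λ_i = 39 + 37 + 29 = 105.

Step 2 — fraction explained by component i = λ_i / Σ λ:
  PC1: 39/105 = 0.3714
  PC2: 37/105 = 0.3524
  PC3: 29/105 = 0.2762

Step 3 — cumulative fraction after k components = (λ_1 + ... + λ_k) / Σ λ:
  k = 1: 39/105 = 0.3714
  k = 2: (39 + 37)/105 = 76/105 = 0.7238
  k = 3: (39 + 37 + 29)/105 = 105/105 = 1

Summary (fraction, with percent):

explained: PC1 0.3714 (37.14%), PC2 0.3524 (35.24%), PC3 0.2762 (27.62%);  cumulative: 0.3714, 0.7238, 1


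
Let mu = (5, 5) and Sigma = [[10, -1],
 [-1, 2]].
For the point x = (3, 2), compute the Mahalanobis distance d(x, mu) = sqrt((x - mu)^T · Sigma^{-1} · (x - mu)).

Step 1 — centre the observation: (x - mu) = (-2, -3).

Step 2 — invert Sigma. det(Sigma) = 10·2 - (-1)² = 19.
  Sigma^{-1} = (1/det) · [[d, -b], [-b, a]] = [[0.1053, 0.0526],
 [0.0526, 0.5263]].

Step 3 — form the quadratic (x - mu)^T · Sigma^{-1} · (x - mu):
  Sigma^{-1} · (x - mu) = (-0.3684, -1.6842).
  (x - mu)^T · [Sigma^{-1} · (x - mu)] = (-2)·(-0.3684) + (-3)·(-1.6842) = 5.7895.

Step 4 — take square root: d = √(5.7895) ≈ 2.4061.

d(x, mu) = √(5.7895) ≈ 2.4061


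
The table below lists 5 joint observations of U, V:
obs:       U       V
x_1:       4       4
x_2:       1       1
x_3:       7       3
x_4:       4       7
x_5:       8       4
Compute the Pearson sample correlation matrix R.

Step 1 — column means:
  mean(U) = (4 + 1 + 7 + 4 + 8) / 5 = 24/5 = 4.8
  mean(V) = (4 + 1 + 3 + 7 + 4) / 5 = 19/5 = 3.8

Step 2 — sample variances and covariances s[i,j] = (1/(n-1)) · Σ_k (x_{k,i} - mean_i) · (x_{k,j} - mean_j), with n-1 = 4:
  s[U,U] = ((-0.8)·(-0.8) + (-3.8)·(-3.8) + (2.2)·(2.2) + (-0.8)·(-0.8) + (3.2)·(3.2)) / 4 = 30.8/4 = 7.7
  s[U,V] = ((-0.8)·(0.2) + (-3.8)·(-2.8) + (2.2)·(-0.8) + (-0.8)·(3.2) + (3.2)·(0.2)) / 4 = 6.8/4 = 1.7
  s[V,V] = ((0.2)·(0.2) + (-2.8)·(-2.8) + (-0.8)·(-0.8) + (3.2)·(3.2) + (0.2)·(0.2)) / 4 = 18.8/4 = 4.7
  Sample standard deviations s_i = √(s[i,i]):
  s(U) = √(7.7) = 2.7749
  s(V) = √(4.7) = 2.1679

Step 3 — r_{ij} = s_{ij} / (s_i · s_j):
  r[U,U] = 1 (diagonal).
  r[U,V] = 1.7 / (2.7749 · 2.1679) = 1.7 / 6.0158 = 0.2826
  r[V,V] = 1 (diagonal).

R is symmetric with unit diagonal. Assembling:

R = [[1, 0.2826],
 [0.2826, 1]]


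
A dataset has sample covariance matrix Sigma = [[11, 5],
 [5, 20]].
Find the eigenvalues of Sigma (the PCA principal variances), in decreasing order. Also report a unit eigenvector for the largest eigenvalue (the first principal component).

Step 1 — characteristic polynomial of 2×2 Sigma:
  det(Sigma - λI) = λ² - trace · λ + det = 0.
  trace = 11 + 20 = 31, det = 11·20 - (5)² = 195.
Step 2 — discriminant:
  Δ = trace² - 4·det = 961 - 780 = 181.
Step 3 — eigenvalues:
  λ = (trace ± √Δ)/2 = (31 ± 13.4536)/2,
  λ_1 = 22.2268,  λ_2 = 8.7732.

Step 4 — unit eigenvector for λ_1: solve (Sigma - λ_1 I)v = 0. First row:
  (11 - 22.2268)·v_x + (5)·v_y = 0, i.e. (-11.2268)·v_x + (5)·v_y = 0,
  so v ∝ (b, λ_1 - a) = (5, 11.2268) = u.
  ||u|| = √((5)² + (11.2268)²) = √(151.0413) ≈ 12.2899,
  v_1 = u/||u|| ≈ (0.4068, 0.9135) (||v_1|| = 1).

λ_1 = 22.2268,  λ_2 = 8.7732;  v_1 ≈ (0.4068, 0.9135)


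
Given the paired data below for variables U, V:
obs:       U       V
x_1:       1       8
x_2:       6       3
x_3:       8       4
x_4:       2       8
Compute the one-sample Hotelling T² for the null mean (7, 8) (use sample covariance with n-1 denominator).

Step 1 — sample mean vector:
  mean(U) = (1 + 6 + 8 + 2) / 4 = 17/4 = 4.25
  mean(V) = (8 + 3 + 4 + 8) / 4 = 23/4 = 5.75
  x̄ = (4.25, 5.75),  deviation x̄ - mu_0 = (4.25, 5.75) - (7, 8) = (-2.75, -2.25).

Step 2 — sample covariance matrix, S[i,j] = (1/(n-1)) · Σ_k (x_{k,i} - mean_i) · (x_{k,j} - mean_j), divisor n-1 = 3:
  S[U,U] = ((-3.25)·(-3.25) + (1.75)·(1.75) + (3.75)·(3.75) + (-2.25)·(-2.25)) / 3 = 32.75/3 = 10.9167
  S[U,V] = ((-3.25)·(2.25) + (1.75)·(-2.75) + (3.75)·(-1.75) + (-2.25)·(2.25)) / 3 = -23.75/3 = -7.9167
  S[V,V] = ((2.25)·(2.25) + (-2.75)·(-2.75) + (-1.75)·(-1.75) + (2.25)·(2.25)) / 3 = 20.75/3 = 6.9167
  S = [[10.9167, -7.9167],
 [-7.9167, 6.9167]].

Step 3 — invert S. det(S) = 10.9167·6.9167 - (-7.9167)² = 12.8333.
  S^{-1} = (1/det) · [[d, -b], [-b, a]] = [[0.539, 0.6169],
 [0.6169, 0.8506]].

Step 4 — quadratic form (x̄ - mu_0)^T · S^{-1} · (x̄ - mu_0):
  S^{-1} · (x̄ - mu_0) = (-2.8701, -3.6104),
  (x̄ - mu_0)^T · [...] = (-2.75)·(-2.8701) + (-2.25)·(-3.6104) = 16.0162.

Step 5 — scale by n: T² = 4 · 16.0162 = 64.0649.

T² ≈ 64.0649


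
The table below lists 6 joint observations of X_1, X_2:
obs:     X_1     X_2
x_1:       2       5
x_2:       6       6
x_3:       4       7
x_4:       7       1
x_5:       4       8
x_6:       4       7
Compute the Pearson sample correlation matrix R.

Step 1 — column means:
  mean(X_1) = (2 + 6 + 4 + 7 + 4 + 4) / 6 = 27/6 = 4.5
  mean(X_2) = (5 + 6 + 7 + 1 + 8 + 7) / 6 = 34/6 = 5.6667

Step 2 — sample variances and covariances s[i,j] = (1/(n-1)) · Σ_k (x_{k,i} - mean_i) · (x_{k,j} - mean_j), with n-1 = 5:
  s[X_1,X_1] = ((-2.5)·(-2.5) + (1.5)·(1.5) + (-0.5)·(-0.5) + (2.5)·(2.5) + (-0.5)·(-0.5) + (-0.5)·(-0.5)) / 5 = 15.5/5 = 3.1
  s[X_1,X_2] = ((-2.5)·(-0.6667) + (1.5)·(0.3333) + (-0.5)·(1.3333) + (2.5)·(-4.6667) + (-0.5)·(2.3333) + (-0.5)·(1.3333)) / 5 = -12/5 = -2.4
  s[X_2,X_2] = ((-0.6667)·(-0.6667) + (0.3333)·(0.3333) + (1.3333)·(1.3333) + (-4.6667)·(-4.6667) + (2.3333)·(2.3333) + (1.3333)·(1.3333)) / 5 = 31.3333/5 = 6.2667
  Sample standard deviations s_i = √(s[i,i]):
  s(X_1) = √(3.1) = 1.7607
  s(X_2) = √(6.2667) = 2.5033

Step 3 — r_{ij} = s_{ij} / (s_i · s_j):
  r[X_1,X_1] = 1 (diagonal).
  r[X_1,X_2] = -2.4 / (1.7607 · 2.5033) = -2.4 / 4.4076 = -0.5445
  r[X_2,X_2] = 1 (diagonal).

R is symmetric with unit diagonal. Assembling:

R = [[1, -0.5445],
 [-0.5445, 1]]


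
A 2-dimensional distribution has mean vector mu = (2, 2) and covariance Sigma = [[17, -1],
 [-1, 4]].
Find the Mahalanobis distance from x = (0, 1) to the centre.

Step 1 — centre the observation: (x - mu) = (-2, -1).

Step 2 — invert Sigma. det(Sigma) = 17·4 - (-1)² = 67.
  Sigma^{-1} = (1/det) · [[d, -b], [-b, a]] = [[0.0597, 0.0149],
 [0.0149, 0.2537]].

Step 3 — form the quadratic (x - mu)^T · Sigma^{-1} · (x - mu):
  Sigma^{-1} · (x - mu) = (-0.1343, -0.2836).
  (x - mu)^T · [Sigma^{-1} · (x - mu)] = (-2)·(-0.1343) + (-1)·(-0.2836) = 0.5522.

Step 4 — take square root: d = √(0.5522) ≈ 0.7431.

d(x, mu) = √(0.5522) ≈ 0.7431


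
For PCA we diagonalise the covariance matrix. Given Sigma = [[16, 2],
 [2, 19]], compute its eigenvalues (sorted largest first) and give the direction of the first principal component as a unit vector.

Step 1 — characteristic polynomial of 2×2 Sigma:
  det(Sigma - λI) = λ² - trace · λ + det = 0.
  trace = 16 + 19 = 35, det = 16·19 - (2)² = 300.
Step 2 — discriminant:
  Δ = trace² - 4·det = 1225 - 1200 = 25.
Step 3 — eigenvalues:
  λ = (trace ± √Δ)/2 = (35 ± 5)/2,
  λ_1 = 20,  λ_2 = 15.

Step 4 — unit eigenvector for λ_1: solve (Sigma - λ_1 I)v = 0. First row:
  (16 - 20)·v_x + (2)·v_y = 0, i.e. (-4)·v_x + (2)·v_y = 0,
  so v ∝ (b, λ_1 - a) = (2, 4) = u.
  ||u|| = √((2)² + (4)²) = √(20) ≈ 4.4721,
  v_1 = u/||u|| ≈ (0.4472, 0.8944) (||v_1|| = 1).

λ_1 = 20,  λ_2 = 15;  v_1 ≈ (0.4472, 0.8944)


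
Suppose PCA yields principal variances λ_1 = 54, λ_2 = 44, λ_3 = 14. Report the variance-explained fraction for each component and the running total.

Step 1 — total variance = trace(Sigma) = Σ λ_i = 54 + 44 + 14 = 112.

Step 2 — fraction explained by component i = λ_i / Σ λ:
  PC1: 54/112 = 0.4821
  PC2: 44/112 = 0.3929
  PC3: 14/112 = 0.125

Step 3 — cumulative fraction after k components = (λ_1 + ... + λ_k) / Σ λ:
  k = 1: 54/112 = 0.4821
  k = 2: (54 + 44)/112 = 98/112 = 0.875
  k = 3: (54 + 44 + 14)/112 = 112/112 = 1

Summary (fraction, with percent):

explained: PC1 0.4821 (48.21%), PC2 0.3929 (39.29%), PC3 0.125 (12.5%);  cumulative: 0.4821, 0.875, 1


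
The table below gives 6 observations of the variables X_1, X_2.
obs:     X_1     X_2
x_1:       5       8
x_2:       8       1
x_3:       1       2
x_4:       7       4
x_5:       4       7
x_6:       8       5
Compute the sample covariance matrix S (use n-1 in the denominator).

Step 1 — column means:
  mean(X_1) = (5 + 8 + 1 + 7 + 4 + 8) / 6 = 33/6 = 5.5
  mean(X_2) = (8 + 1 + 2 + 4 + 7 + 5) / 6 = 27/6 = 4.5

Step 2 — sample covariance S[i,j] = (1/(n-1)) · Σ_k (x_{k,i} - mean_i) · (x_{k,j} - mean_j), with n-1 = 5.
  S[X_1,X_1] = ((-0.5)·(-0.5) + (2.5)·(2.5) + (-4.5)·(-4.5) + (1.5)·(1.5) + (-1.5)·(-1.5) + (2.5)·(2.5)) / 5 = 37.5/5 = 7.5
  S[X_1,X_2] = ((-0.5)·(3.5) + (2.5)·(-3.5) + (-4.5)·(-2.5) + (1.5)·(-0.5) + (-1.5)·(2.5) + (2.5)·(0.5)) / 5 = -2.5/5 = -0.5
  S[X_2,X_2] = ((3.5)·(3.5) + (-3.5)·(-3.5) + (-2.5)·(-2.5) + (-0.5)·(-0.5) + (2.5)·(2.5) + (0.5)·(0.5)) / 5 = 37.5/5 = 7.5

S is symmetric (S[j,i] = S[i,j]). Assembling:

S = [[7.5, -0.5],
 [-0.5, 7.5]]


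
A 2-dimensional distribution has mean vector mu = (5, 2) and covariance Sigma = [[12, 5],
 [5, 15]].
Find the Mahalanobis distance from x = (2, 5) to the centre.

Step 1 — centre the observation: (x - mu) = (-3, 3).

Step 2 — invert Sigma. det(Sigma) = 12·15 - (5)² = 155.
  Sigma^{-1} = (1/det) · [[d, -b], [-b, a]] = [[0.0968, -0.0323],
 [-0.0323, 0.0774]].

Step 3 — form the quadratic (x - mu)^T · Sigma^{-1} · (x - mu):
  Sigma^{-1} · (x - mu) = (-0.3871, 0.329).
  (x - mu)^T · [Sigma^{-1} · (x - mu)] = (-3)·(-0.3871) + (3)·(0.329) = 2.1484.

Step 4 — take square root: d = √(2.1484) ≈ 1.4657.

d(x, mu) = √(2.1484) ≈ 1.4657


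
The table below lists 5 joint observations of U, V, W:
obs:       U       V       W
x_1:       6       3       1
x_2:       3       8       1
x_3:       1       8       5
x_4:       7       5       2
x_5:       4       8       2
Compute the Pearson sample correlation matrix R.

Step 1 — column means:
  mean(U) = (6 + 3 + 1 + 7 + 4) / 5 = 21/5 = 4.2
  mean(V) = (3 + 8 + 8 + 5 + 8) / 5 = 32/5 = 6.4
  mean(W) = (1 + 1 + 5 + 2 + 2) / 5 = 11/5 = 2.2

Step 2 — sample variances and covariances s[i,j] = (1/(n-1)) · Σ_k (x_{k,i} - mean_i) · (x_{k,j} - mean_j), with n-1 = 4:
  s[U,U] = ((1.8)·(1.8) + (-1.2)·(-1.2) + (-3.2)·(-3.2) + (2.8)·(2.8) + (-0.2)·(-0.2)) / 4 = 22.8/4 = 5.7
  s[U,V] = ((1.8)·(-3.4) + (-1.2)·(1.6) + (-3.2)·(1.6) + (2.8)·(-1.4) + (-0.2)·(1.6)) / 4 = -17.4/4 = -4.35
  s[U,W] = ((1.8)·(-1.2) + (-1.2)·(-1.2) + (-3.2)·(2.8) + (2.8)·(-0.2) + (-0.2)·(-0.2)) / 4 = -10.2/4 = -2.55
  s[V,V] = ((-3.4)·(-3.4) + (1.6)·(1.6) + (1.6)·(1.6) + (-1.4)·(-1.4) + (1.6)·(1.6)) / 4 = 21.2/4 = 5.3
  s[V,W] = ((-3.4)·(-1.2) + (1.6)·(-1.2) + (1.6)·(2.8) + (-1.4)·(-0.2) + (1.6)·(-0.2)) / 4 = 6.6/4 = 1.65
  s[W,W] = ((-1.2)·(-1.2) + (-1.2)·(-1.2) + (2.8)·(2.8) + (-0.2)·(-0.2) + (-0.2)·(-0.2)) / 4 = 10.8/4 = 2.7
  Sample standard deviations s_i = √(s[i,i]):
  s(U) = √(5.7) = 2.3875
  s(V) = √(5.3) = 2.3022
  s(W) = √(2.7) = 1.6432

Step 3 — r_{ij} = s_{ij} / (s_i · s_j):
  r[U,U] = 1 (diagonal).
  r[U,V] = -4.35 / (2.3875 · 2.3022) = -4.35 / 5.4964 = -0.7914
  r[U,W] = -2.55 / (2.3875 · 1.6432) = -2.55 / 3.923 = -0.65
  r[V,V] = 1 (diagonal).
  r[V,W] = 1.65 / (2.3022 · 1.6432) = 1.65 / 3.7829 = 0.4362
  r[W,W] = 1 (diagonal).

R is symmetric with unit diagonal. Assembling:

R = [[1, -0.7914, -0.65],
 [-0.7914, 1, 0.4362],
 [-0.65, 0.4362, 1]]


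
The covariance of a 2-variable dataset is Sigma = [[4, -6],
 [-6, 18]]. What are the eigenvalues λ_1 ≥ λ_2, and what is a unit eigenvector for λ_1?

Step 1 — characteristic polynomial of 2×2 Sigma:
  det(Sigma - λI) = λ² - trace · λ + det = 0.
  trace = 4 + 18 = 22, det = 4·18 - (-6)² = 36.
Step 2 — discriminant:
  Δ = trace² - 4·det = 484 - 144 = 340.
Step 3 — eigenvalues:
  λ = (trace ± √Δ)/2 = (22 ± 18.4391)/2,
  λ_1 = 20.2195,  λ_2 = 1.7805.

Step 4 — unit eigenvector for λ_1: solve (Sigma - λ_1 I)v = 0. First row:
  (4 - 20.2195)·v_x + (-6)·v_y = 0, i.e. (-16.2195)·v_x + (-6)·v_y = 0,
  so v ∝ (b, λ_1 - a) = (-6, 16.2195); multiply by -1 so the first entry is positive: u = (6, -16.2195).
  ||u|| = √((6)² + (-16.2195)²) = √(299.0736) ≈ 17.2937,
  v_1 = u/||u|| ≈ (0.3469, -0.9379) (||v_1|| = 1).

λ_1 = 20.2195,  λ_2 = 1.7805;  v_1 ≈ (0.3469, -0.9379)


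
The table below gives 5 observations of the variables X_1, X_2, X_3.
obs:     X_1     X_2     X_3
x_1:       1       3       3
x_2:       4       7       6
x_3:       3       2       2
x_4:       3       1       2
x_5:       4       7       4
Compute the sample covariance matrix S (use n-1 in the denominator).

Step 1 — column means:
  mean(X_1) = (1 + 4 + 3 + 3 + 4) / 5 = 15/5 = 3
  mean(X_2) = (3 + 7 + 2 + 1 + 7) / 5 = 20/5 = 4
  mean(X_3) = (3 + 6 + 2 + 2 + 4) / 5 = 17/5 = 3.4

Step 2 — sample covariance S[i,j] = (1/(n-1)) · Σ_k (x_{k,i} - mean_i) · (x_{k,j} - mean_j), with n-1 = 4.
  S[X_1,X_1] = ((-2)·(-2) + (1)·(1) + (0)·(0) + (0)·(0) + (1)·(1)) / 4 = 6/4 = 1.5
  S[X_1,X_2] = ((-2)·(-1) + (1)·(3) + (0)·(-2) + (0)·(-3) + (1)·(3)) / 4 = 8/4 = 2
  S[X_1,X_3] = ((-2)·(-0.4) + (1)·(2.6) + (0)·(-1.4) + (0)·(-1.4) + (1)·(0.6)) / 4 = 4/4 = 1
  S[X_2,X_2] = ((-1)·(-1) + (3)·(3) + (-2)·(-2) + (-3)·(-3) + (3)·(3)) / 4 = 32/4 = 8
  S[X_2,X_3] = ((-1)·(-0.4) + (3)·(2.6) + (-2)·(-1.4) + (-3)·(-1.4) + (3)·(0.6)) / 4 = 17/4 = 4.25
  S[X_3,X_3] = ((-0.4)·(-0.4) + (2.6)·(2.6) + (-1.4)·(-1.4) + (-1.4)·(-1.4) + (0.6)·(0.6)) / 4 = 11.2/4 = 2.8

S is symmetric (S[j,i] = S[i,j]). Assembling:

S = [[1.5, 2, 1],
 [2, 8, 4.25],
 [1, 4.25, 2.8]]


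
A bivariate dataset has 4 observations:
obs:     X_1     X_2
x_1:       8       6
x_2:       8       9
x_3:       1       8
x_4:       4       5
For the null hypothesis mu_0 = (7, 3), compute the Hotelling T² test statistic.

Step 1 — sample mean vector:
  mean(X_1) = (8 + 8 + 1 + 4) / 4 = 21/4 = 5.25
  mean(X_2) = (6 + 9 + 8 + 5) / 4 = 28/4 = 7
  x̄ = (5.25, 7),  deviation x̄ - mu_0 = (5.25, 7) - (7, 3) = (-1.75, 4).

Step 2 — sample covariance matrix, S[i,j] = (1/(n-1)) · Σ_k (x_{k,i} - mean_i) · (x_{k,j} - mean_j), divisor n-1 = 3:
  S[X_1,X_1] = ((2.75)·(2.75) + (2.75)·(2.75) + (-4.25)·(-4.25) + (-1.25)·(-1.25)) / 3 = 34.75/3 = 11.5833
  S[X_1,X_2] = ((2.75)·(-1) + (2.75)·(2) + (-4.25)·(1) + (-1.25)·(-2)) / 3 = 1/3 = 0.3333
  S[X_2,X_2] = ((-1)·(-1) + (2)·(2) + (1)·(1) + (-2)·(-2)) / 3 = 10/3 = 3.3333
  S = [[11.5833, 0.3333],
 [0.3333, 3.3333]].

Step 3 — invert S. det(S) = 11.5833·3.3333 - (0.3333)² = 38.5.
  S^{-1} = (1/det) · [[d, -b], [-b, a]] = [[0.0866, -0.0087],
 [-0.0087, 0.3009]].

Step 4 — quadratic form (x̄ - mu_0)^T · S^{-1} · (x̄ - mu_0):
  S^{-1} · (x̄ - mu_0) = (-0.1861, 1.2186),
  (x̄ - mu_0)^T · [...] = (-1.75)·(-0.1861) + (4)·(1.2186) = 5.2002.

Step 5 — scale by n: T² = 4 · 5.2002 = 20.8009.

T² ≈ 20.8009


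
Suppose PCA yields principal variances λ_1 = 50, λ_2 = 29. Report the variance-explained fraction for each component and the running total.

Step 1 — total variance = trace(Sigma) = Σ λ_i = 50 + 29 = 79.

Step 2 — fraction explained by component i = λ_i / Σ λ:
  PC1: 50/79 = 0.6329
  PC2: 29/79 = 0.3671

Step 3 — cumulative fraction after k components = (λ_1 + ... + λ_k) / Σ λ:
  k = 1: 50/79 = 0.6329
  k = 2: (50 + 29)/79 = 79/79 = 1

Summary (fraction, with percent):

explained: PC1 0.6329 (63.29%), PC2 0.3671 (36.71%);  cumulative: 0.6329, 1


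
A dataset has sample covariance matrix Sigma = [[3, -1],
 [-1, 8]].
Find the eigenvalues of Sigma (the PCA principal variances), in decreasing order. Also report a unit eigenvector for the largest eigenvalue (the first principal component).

Step 1 — characteristic polynomial of 2×2 Sigma:
  det(Sigma - λI) = λ² - trace · λ + det = 0.
  trace = 3 + 8 = 11, det = 3·8 - (-1)² = 23.
Step 2 — discriminant:
  Δ = trace² - 4·det = 121 - 92 = 29.
Step 3 — eigenvalues:
  λ = (trace ± √Δ)/2 = (11 ± 5.3852)/2,
  λ_1 = 8.1926,  λ_2 = 2.8074.

Step 4 — unit eigenvector for λ_1: solve (Sigma - λ_1 I)v = 0. First row:
  (3 - 8.1926)·v_x + (-1)·v_y = 0, i.e. (-5.1926)·v_x + (-1)·v_y = 0,
  so v ∝ (b, λ_1 - a) = (-1, 5.1926); multiply by -1 so the first entry is positive: u = (1, -5.1926).
  ||u|| = √((1)² + (-5.1926)²) = √(27.9629) ≈ 5.288,
  v_1 = u/||u|| ≈ (0.1891, -0.982) (||v_1|| = 1).

λ_1 = 8.1926,  λ_2 = 2.8074;  v_1 ≈ (0.1891, -0.982)


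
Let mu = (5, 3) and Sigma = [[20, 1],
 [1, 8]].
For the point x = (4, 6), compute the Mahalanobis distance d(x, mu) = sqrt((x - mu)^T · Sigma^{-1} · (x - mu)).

Step 1 — centre the observation: (x - mu) = (-1, 3).

Step 2 — invert Sigma. det(Sigma) = 20·8 - (1)² = 159.
  Sigma^{-1} = (1/det) · [[d, -b], [-b, a]] = [[0.0503, -0.0063],
 [-0.0063, 0.1258]].

Step 3 — form the quadratic (x - mu)^T · Sigma^{-1} · (x - mu):
  Sigma^{-1} · (x - mu) = (-0.0692, 0.3836).
  (x - mu)^T · [Sigma^{-1} · (x - mu)] = (-1)·(-0.0692) + (3)·(0.3836) = 1.2201.

Step 4 — take square root: d = √(1.2201) ≈ 1.1046.

d(x, mu) = √(1.2201) ≈ 1.1046


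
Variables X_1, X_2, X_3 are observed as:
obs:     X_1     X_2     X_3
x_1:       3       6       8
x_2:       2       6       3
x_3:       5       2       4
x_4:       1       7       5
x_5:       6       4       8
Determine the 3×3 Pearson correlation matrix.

Step 1 — column means:
  mean(X_1) = (3 + 2 + 5 + 1 + 6) / 5 = 17/5 = 3.4
  mean(X_2) = (6 + 6 + 2 + 7 + 4) / 5 = 25/5 = 5
  mean(X_3) = (8 + 3 + 4 + 5 + 8) / 5 = 28/5 = 5.6

Step 2 — sample variances and covariances s[i,j] = (1/(n-1)) · Σ_k (x_{k,i} - mean_i) · (x_{k,j} - mean_j), with n-1 = 4:
  s[X_1,X_1] = ((-0.4)·(-0.4) + (-1.4)·(-1.4) + (1.6)·(1.6) + (-2.4)·(-2.4) + (2.6)·(2.6)) / 4 = 17.2/4 = 4.3
  s[X_1,X_2] = ((-0.4)·(1) + (-1.4)·(1) + (1.6)·(-3) + (-2.4)·(2) + (2.6)·(-1)) / 4 = -14/4 = -3.5
  s[X_1,X_3] = ((-0.4)·(2.4) + (-1.4)·(-2.6) + (1.6)·(-1.6) + (-2.4)·(-0.6) + (2.6)·(2.4)) / 4 = 7.8/4 = 1.95
  s[X_2,X_2] = ((1)·(1) + (1)·(1) + (-3)·(-3) + (2)·(2) + (-1)·(-1)) / 4 = 16/4 = 4
  s[X_2,X_3] = ((1)·(2.4) + (1)·(-2.6) + (-3)·(-1.6) + (2)·(-0.6) + (-1)·(2.4)) / 4 = 1/4 = 0.25
  s[X_3,X_3] = ((2.4)·(2.4) + (-2.6)·(-2.6) + (-1.6)·(-1.6) + (-0.6)·(-0.6) + (2.4)·(2.4)) / 4 = 21.2/4 = 5.3
  Sample standard deviations s_i = √(s[i,i]):
  s(X_1) = √(4.3) = 2.0736
  s(X_2) = √(4) = 2
  s(X_3) = √(5.3) = 2.3022

Step 3 — r_{ij} = s_{ij} / (s_i · s_j):
  r[X_1,X_1] = 1 (diagonal).
  r[X_1,X_2] = -3.5 / (2.0736 · 2) = -3.5 / 4.1473 = -0.8439
  r[X_1,X_3] = 1.95 / (2.0736 · 2.3022) = 1.95 / 4.7739 = 0.4085
  r[X_2,X_2] = 1 (diagonal).
  r[X_2,X_3] = 0.25 / (2 · 2.3022) = 0.25 / 4.6043 = 0.0543
  r[X_3,X_3] = 1 (diagonal).

R is symmetric with unit diagonal. Assembling:

R = [[1, -0.8439, 0.4085],
 [-0.8439, 1, 0.0543],
 [0.4085, 0.0543, 1]]


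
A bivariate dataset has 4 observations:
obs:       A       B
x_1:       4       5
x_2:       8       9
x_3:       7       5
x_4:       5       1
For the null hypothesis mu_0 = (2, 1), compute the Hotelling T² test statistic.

Step 1 — sample mean vector:
  mean(A) = (4 + 8 + 7 + 5) / 4 = 24/4 = 6
  mean(B) = (5 + 9 + 5 + 1) / 4 = 20/4 = 5
  x̄ = (6, 5),  deviation x̄ - mu_0 = (6, 5) - (2, 1) = (4, 4).

Step 2 — sample covariance matrix, S[i,j] = (1/(n-1)) · Σ_k (x_{k,i} - mean_i) · (x_{k,j} - mean_j), divisor n-1 = 3:
  S[A,A] = ((-2)·(-2) + (2)·(2) + (1)·(1) + (-1)·(-1)) / 3 = 10/3 = 3.3333
  S[A,B] = ((-2)·(0) + (2)·(4) + (1)·(0) + (-1)·(-4)) / 3 = 12/3 = 4
  S[B,B] = ((0)·(0) + (4)·(4) + (0)·(0) + (-4)·(-4)) / 3 = 32/3 = 10.6667
  S = [[3.3333, 4],
 [4, 10.6667]].

Step 3 — invert S. det(S) = 3.3333·10.6667 - (4)² = 19.5556.
  S^{-1} = (1/det) · [[d, -b], [-b, a]] = [[0.5455, -0.2045],
 [-0.2045, 0.1705]].

Step 4 — quadratic form (x̄ - mu_0)^T · S^{-1} · (x̄ - mu_0):
  S^{-1} · (x̄ - mu_0) = (1.3636, -0.1364),
  (x̄ - mu_0)^T · [...] = (4)·(1.3636) + (4)·(-0.1364) = 4.9091.

Step 5 — scale by n: T² = 4 · 4.9091 = 19.6364.

T² ≈ 19.6364


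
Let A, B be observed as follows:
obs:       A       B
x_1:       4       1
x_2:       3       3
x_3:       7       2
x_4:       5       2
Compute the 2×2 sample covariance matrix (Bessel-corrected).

Step 1 — column means:
  mean(A) = (4 + 3 + 7 + 5) / 4 = 19/4 = 4.75
  mean(B) = (1 + 3 + 2 + 2) / 4 = 8/4 = 2

Step 2 — sample covariance S[i,j] = (1/(n-1)) · Σ_k (x_{k,i} - mean_i) · (x_{k,j} - mean_j), with n-1 = 3.
  S[A,A] = ((-0.75)·(-0.75) + (-1.75)·(-1.75) + (2.25)·(2.25) + (0.25)·(0.25)) / 3 = 8.75/3 = 2.9167
  S[A,B] = ((-0.75)·(-1) + (-1.75)·(1) + (2.25)·(0) + (0.25)·(0)) / 3 = -1/3 = -0.3333
  S[B,B] = ((-1)·(-1) + (1)·(1) + (0)·(0) + (0)·(0)) / 3 = 2/3 = 0.6667

S is symmetric (S[j,i] = S[i,j]). Assembling:

S = [[2.9167, -0.3333],
 [-0.3333, 0.6667]]


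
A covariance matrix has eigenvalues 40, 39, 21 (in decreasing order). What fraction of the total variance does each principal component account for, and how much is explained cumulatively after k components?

Step 1 — total variance = trace(Sigma) = Σ λ_i = 40 + 39 + 21 = 100.

Step 2 — fraction explained by component i = λ_i / Σ λ:
  PC1: 40/100 = 0.4
  PC2: 39/100 = 0.39
  PC3: 21/100 = 0.21

Step 3 — cumulative fraction after k components = (λ_1 + ... + λ_k) / Σ λ:
  k = 1: 40/100 = 0.4
  k = 2: (40 + 39)/100 = 79/100 = 0.79
  k = 3: (40 + 39 + 21)/100 = 100/100 = 1

Summary (fraction, with percent):

explained: PC1 0.4 (40%), PC2 0.39 (39%), PC3 0.21 (21%);  cumulative: 0.4, 0.79, 1


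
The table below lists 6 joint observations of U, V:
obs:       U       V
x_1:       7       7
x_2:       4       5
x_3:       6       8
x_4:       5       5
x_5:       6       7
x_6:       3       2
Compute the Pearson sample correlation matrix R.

Step 1 — column means:
  mean(U) = (7 + 4 + 6 + 5 + 6 + 3) / 6 = 31/6 = 5.1667
  mean(V) = (7 + 5 + 8 + 5 + 7 + 2) / 6 = 34/6 = 5.6667

Step 2 — sample variances and covariances s[i,j] = (1/(n-1)) · Σ_k (x_{k,i} - mean_i) · (x_{k,j} - mean_j), with n-1 = 5:
  s[U,U] = ((1.8333)·(1.8333) + (-1.1667)·(-1.1667) + (0.8333)·(0.8333) + (-0.1667)·(-0.1667) + (0.8333)·(0.8333) + (-2.1667)·(-2.1667)) / 5 = 10.8333/5 = 2.1667
  s[U,V] = ((1.8333)·(1.3333) + (-1.1667)·(-0.6667) + (0.8333)·(2.3333) + (-0.1667)·(-0.6667) + (0.8333)·(1.3333) + (-2.1667)·(-3.6667)) / 5 = 14.3333/5 = 2.8667
  s[V,V] = ((1.3333)·(1.3333) + (-0.6667)·(-0.6667) + (2.3333)·(2.3333) + (-0.6667)·(-0.6667) + (1.3333)·(1.3333) + (-3.6667)·(-3.6667)) / 5 = 23.3333/5 = 4.6667
  Sample standard deviations s_i = √(s[i,i]):
  s(U) = √(2.1667) = 1.472
  s(V) = √(4.6667) = 2.1602

Step 3 — r_{ij} = s_{ij} / (s_i · s_j):
  r[U,U] = 1 (diagonal).
  r[U,V] = 2.8667 / (1.472 · 2.1602) = 2.8667 / 3.1798 = 0.9015
  r[V,V] = 1 (diagonal).

R is symmetric with unit diagonal. Assembling:

R = [[1, 0.9015],
 [0.9015, 1]]


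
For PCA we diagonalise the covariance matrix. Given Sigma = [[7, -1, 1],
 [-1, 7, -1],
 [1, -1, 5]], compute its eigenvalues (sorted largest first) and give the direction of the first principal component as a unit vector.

Step 1 — characteristic polynomial p(λ) = det(λI - Sigma) = λ³ - tr·λ² + c_1·λ - det, where tr = trace, c_1 = sum of the principal 2×2 minors, det = det(Sigma):
  tr = 7 + 7 + 5 = 19,
  c_1 = (7·7 - (-1)²) + (7·5 - (1)²) + (7·5 - (-1)²) = 48 + 34 + 34 = 116,
  det = 7·(7·5 - (-1)²) - (-1)·((-1)·5 - (-1)·(1)) + (1)·((-1)·(-1) - 7·(1)) = 7·(34) - (-1)·(-4) + (1)·(-6) = 228.
  So p(λ) = λ³ - 19λ² + 116λ - 228.
Step 2 — look for an integer root (rational root theorem: any rational root is an integer divisor of 228). Testing λ = 6:
  p(6) = 216 - 684 + 696 - 228 = 0  ✓
  Dividing out (λ - 6): p(λ) = (λ - 6)(λ² - 13λ + 38).
Step 3 — remaining eigenvalues from the quadratic λ² - 13λ + 38 = 0:
  Δ = 13² - 4·38 = 169 - 152 = 17,  λ = (13 ± √17)/2 = (13 ± 4.1231)/2 ≈ 8.5616 or 4.4384.
  Sorted: λ_1 = 8.5616,  λ_2 = 6,  λ_3 = 4.4384  (check: sum = 19 = tr ✓).

Step 4 — unit eigenvector for λ_1 ≈ 8.5616: v spans the null space of (Sigma - λ_1 I), whose rows are
  r_1 = (-1.5616, -1, 1),  r_2 = (-1, -1.5616, -1),  r_3 = (1, -1, -3.5616).
  v is orthogonal to every row, so take v ∝ r_1 × r_2 = ((-1)·(-1) - (1)·(-1.5616), (1)·(-1) - (-1.5616)·(-1), (-1.5616)·(-1.5616) - (-1)·(-1)) ≈ (2.5616, -2.5616, 1.4384).
  Let u = (2.5616, -2.5616, 1.4384).
  ||u|| = √((2.5616)² + (-2.5616)² + (1.4384)²) = √(15.1922) ≈ 3.8977,  v_1 = u/||u|| ≈ (0.6572, -0.6572, 0.369) (||v_1|| = 1).

λ_1 = 8.5616,  λ_2 = 6,  λ_3 = 4.4384;  v_1 ≈ (0.6572, -0.6572, 0.369)


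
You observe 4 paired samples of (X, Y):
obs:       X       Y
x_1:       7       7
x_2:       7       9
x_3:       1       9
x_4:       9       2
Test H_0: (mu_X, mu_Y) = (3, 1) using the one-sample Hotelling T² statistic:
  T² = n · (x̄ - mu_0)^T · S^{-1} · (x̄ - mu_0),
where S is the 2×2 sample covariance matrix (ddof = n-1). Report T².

Step 1 — sample mean vector:
  mean(X) = (7 + 7 + 1 + 9) / 4 = 24/4 = 6
  mean(Y) = (7 + 9 + 9 + 2) / 4 = 27/4 = 6.75
  x̄ = (6, 6.75),  deviation x̄ - mu_0 = (6, 6.75) - (3, 1) = (3, 5.75).

Step 2 — sample covariance matrix, S[i,j] = (1/(n-1)) · Σ_k (x_{k,i} - mean_i) · (x_{k,j} - mean_j), divisor n-1 = 3:
  S[X,X] = ((1)·(1) + (1)·(1) + (-5)·(-5) + (3)·(3)) / 3 = 36/3 = 12
  S[X,Y] = ((1)·(0.25) + (1)·(2.25) + (-5)·(2.25) + (3)·(-4.75)) / 3 = -23/3 = -7.6667
  S[Y,Y] = ((0.25)·(0.25) + (2.25)·(2.25) + (2.25)·(2.25) + (-4.75)·(-4.75)) / 3 = 32.75/3 = 10.9167
  S = [[12, -7.6667],
 [-7.6667, 10.9167]].

Step 3 — invert S. det(S) = 12·10.9167 - (-7.6667)² = 72.2222.
  S^{-1} = (1/det) · [[d, -b], [-b, a]] = [[0.1512, 0.1062],
 [0.1062, 0.1662]].

Step 4 — quadratic form (x̄ - mu_0)^T · S^{-1} · (x̄ - mu_0):
  S^{-1} · (x̄ - mu_0) = (1.0638, 1.2738),
  (x̄ - mu_0)^T · [...] = (3)·(1.0638) + (5.75)·(1.2738) = 10.5162.

Step 5 — scale by n: T² = 4 · 10.5162 = 42.0646.

T² ≈ 42.0646


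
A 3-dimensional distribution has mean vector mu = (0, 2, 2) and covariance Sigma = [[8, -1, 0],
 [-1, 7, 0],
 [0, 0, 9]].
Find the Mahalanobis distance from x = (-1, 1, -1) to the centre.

Step 1 — centre the observation: (x - mu) = (-1, -1, -3).

Step 2 — invert Sigma (cofactor / det for 3×3, or solve directly):
  Sigma^{-1} = [[0.1273, 0.0182, 0],
 [0.0182, 0.1455, 0],
 [0, 0, 0.1111]].

Step 3 — form the quadratic (x - mu)^T · Sigma^{-1} · (x - mu):
  Sigma^{-1} · (x - mu) = (-0.1455, -0.1636, -0.3333).
  (x - mu)^T · [Sigma^{-1} · (x - mu)] = (-1)·(-0.1455) + (-1)·(-0.1636) + (-3)·(-0.3333) = 1.3091.

Step 4 — take square root: d = √(1.3091) ≈ 1.1442.

d(x, mu) = √(1.3091) ≈ 1.1442


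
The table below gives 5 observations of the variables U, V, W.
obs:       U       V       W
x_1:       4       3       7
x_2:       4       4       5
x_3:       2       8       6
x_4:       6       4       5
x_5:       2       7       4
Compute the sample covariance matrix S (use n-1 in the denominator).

Step 1 — column means:
  mean(U) = (4 + 4 + 2 + 6 + 2) / 5 = 18/5 = 3.6
  mean(V) = (3 + 4 + 8 + 4 + 7) / 5 = 26/5 = 5.2
  mean(W) = (7 + 5 + 6 + 5 + 4) / 5 = 27/5 = 5.4

Step 2 — sample covariance S[i,j] = (1/(n-1)) · Σ_k (x_{k,i} - mean_i) · (x_{k,j} - mean_j), with n-1 = 4.
  S[U,U] = ((0.4)·(0.4) + (0.4)·(0.4) + (-1.6)·(-1.6) + (2.4)·(2.4) + (-1.6)·(-1.6)) / 4 = 11.2/4 = 2.8
  S[U,V] = ((0.4)·(-2.2) + (0.4)·(-1.2) + (-1.6)·(2.8) + (2.4)·(-1.2) + (-1.6)·(1.8)) / 4 = -11.6/4 = -2.9
  S[U,W] = ((0.4)·(1.6) + (0.4)·(-0.4) + (-1.6)·(0.6) + (2.4)·(-0.4) + (-1.6)·(-1.4)) / 4 = 0.8/4 = 0.2
  S[V,V] = ((-2.2)·(-2.2) + (-1.2)·(-1.2) + (2.8)·(2.8) + (-1.2)·(-1.2) + (1.8)·(1.8)) / 4 = 18.8/4 = 4.7
  S[V,W] = ((-2.2)·(1.6) + (-1.2)·(-0.4) + (2.8)·(0.6) + (-1.2)·(-0.4) + (1.8)·(-1.4)) / 4 = -3.4/4 = -0.85
  S[W,W] = ((1.6)·(1.6) + (-0.4)·(-0.4) + (0.6)·(0.6) + (-0.4)·(-0.4) + (-1.4)·(-1.4)) / 4 = 5.2/4 = 1.3

S is symmetric (S[j,i] = S[i,j]). Assembling:

S = [[2.8, -2.9, 0.2],
 [-2.9, 4.7, -0.85],
 [0.2, -0.85, 1.3]]


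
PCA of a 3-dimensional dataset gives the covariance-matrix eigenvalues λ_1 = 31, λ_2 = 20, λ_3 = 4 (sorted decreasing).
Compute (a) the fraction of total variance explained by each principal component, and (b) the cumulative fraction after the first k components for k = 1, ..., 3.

Step 1 — total variance = trace(Sigma) = Σ λ_i = 31 + 20 + 4 = 55.

Step 2 — fraction explained by component i = λ_i / Σ λ:
  PC1: 31/55 = 0.5636
  PC2: 20/55 = 0.3636
  PC3: 4/55 = 0.0727

Step 3 — cumulative fraction after k components = (λ_1 + ... + λ_k) / Σ λ:
  k = 1: 31/55 = 0.5636
  k = 2: (31 + 20)/55 = 51/55 = 0.9273
  k = 3: (31 + 20 + 4)/55 = 55/55 = 1

Summary (fraction, with percent):

explained: PC1 0.5636 (56.36%), PC2 0.3636 (36.36%), PC3 0.0727 (7.27%);  cumulative: 0.5636, 0.9273, 1


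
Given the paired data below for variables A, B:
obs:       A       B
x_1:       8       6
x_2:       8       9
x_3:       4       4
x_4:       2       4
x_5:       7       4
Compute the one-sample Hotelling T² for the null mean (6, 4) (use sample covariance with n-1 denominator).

Step 1 — sample mean vector:
  mean(A) = (8 + 8 + 4 + 2 + 7) / 5 = 29/5 = 5.8
  mean(B) = (6 + 9 + 4 + 4 + 4) / 5 = 27/5 = 5.4
  x̄ = (5.8, 5.4),  deviation x̄ - mu_0 = (5.8, 5.4) - (6, 4) = (-0.2, 1.4).

Step 2 — sample covariance matrix, S[i,j] = (1/(n-1)) · Σ_k (x_{k,i} - mean_i) · (x_{k,j} - mean_j), divisor n-1 = 4:
  S[A,A] = ((2.2)·(2.2) + (2.2)·(2.2) + (-1.8)·(-1.8) + (-3.8)·(-3.8) + (1.2)·(1.2)) / 4 = 28.8/4 = 7.2
  S[A,B] = ((2.2)·(0.6) + (2.2)·(3.6) + (-1.8)·(-1.4) + (-3.8)·(-1.4) + (1.2)·(-1.4)) / 4 = 15.4/4 = 3.85
  S[B,B] = ((0.6)·(0.6) + (3.6)·(3.6) + (-1.4)·(-1.4) + (-1.4)·(-1.4) + (-1.4)·(-1.4)) / 4 = 19.2/4 = 4.8
  S = [[7.2, 3.85],
 [3.85, 4.8]].

Step 3 — invert S. det(S) = 7.2·4.8 - (3.85)² = 19.7375.
  S^{-1} = (1/det) · [[d, -b], [-b, a]] = [[0.2432, -0.1951],
 [-0.1951, 0.3648]].

Step 4 — quadratic form (x̄ - mu_0)^T · S^{-1} · (x̄ - mu_0):
  S^{-1} · (x̄ - mu_0) = (-0.3217, 0.5497),
  (x̄ - mu_0)^T · [...] = (-0.2)·(-0.3217) + (1.4)·(0.5497) = 0.8339.

Step 5 — scale by n: T² = 5 · 0.8339 = 4.1697.

T² ≈ 4.1697
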